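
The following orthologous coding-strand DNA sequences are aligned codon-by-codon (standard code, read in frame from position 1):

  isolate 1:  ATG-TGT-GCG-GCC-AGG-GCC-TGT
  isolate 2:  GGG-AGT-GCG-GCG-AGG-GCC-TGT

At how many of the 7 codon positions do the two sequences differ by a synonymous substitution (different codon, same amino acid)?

1

Codon 1: ATG Met / GGG Gly — nonsynonymous.
Codon 2: TGT Cys / AGT Ser — nonsynonymous.
Codon 3: GCG Ala / GCG Ala — identical.
Codon 4: GCC Ala / GCG Ala — synonymous.
Codon 5: AGG Arg / AGG Arg — identical.
Codon 6: GCC Ala / GCC Ala — identical.
Codon 7: TGT Cys / TGT Cys — identical.
Synonymous differences: 1.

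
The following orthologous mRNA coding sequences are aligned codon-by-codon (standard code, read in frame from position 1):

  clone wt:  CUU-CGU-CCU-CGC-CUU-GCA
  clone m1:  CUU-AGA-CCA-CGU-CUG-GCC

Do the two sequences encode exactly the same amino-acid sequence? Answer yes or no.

Codon 1: CUU Leu / CUU Leu — identical.
Codon 2: CGU Arg / AGA Arg — synonymous.
Codon 3: CCU Pro / CCA Pro — synonymous.
Codon 4: CGC Arg / CGU Arg — synonymous.
Codon 5: CUU Leu / CUG Leu — synonymous.
Codon 6: GCA Ala / GCC Ala — synonymous.
Nonsynonymous differences: 0 → same protein.

yes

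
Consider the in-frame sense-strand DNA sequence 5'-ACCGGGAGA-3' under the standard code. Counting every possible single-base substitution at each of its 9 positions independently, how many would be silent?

Codon 1 (ACC, Thr): 3 synonymous substitutions.
Codon 2 (GGG, Gly): 3 synonymous substitutions.
Codon 3 (AGA, Arg): 2 synonymous substitutions.
Total: 3 + 3 + 2 = 8.

8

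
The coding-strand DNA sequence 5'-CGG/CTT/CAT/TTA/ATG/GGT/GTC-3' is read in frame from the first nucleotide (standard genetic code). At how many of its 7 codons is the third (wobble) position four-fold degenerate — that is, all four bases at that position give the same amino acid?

Codon 1 CGG (Arg): third position 4-fold.
Codon 2 CTT (Leu): third position 4-fold.
Codon 3 CAT (His): third position 2-fold.
Codon 4 TTA (Leu): third position 2-fold.
Codon 5 ATG (Met): third position 1-fold.
Codon 6 GGT (Gly): third position 4-fold.
Codon 7 GTC (Val): third position 4-fold.
Four-fold degenerate third positions: 4.

4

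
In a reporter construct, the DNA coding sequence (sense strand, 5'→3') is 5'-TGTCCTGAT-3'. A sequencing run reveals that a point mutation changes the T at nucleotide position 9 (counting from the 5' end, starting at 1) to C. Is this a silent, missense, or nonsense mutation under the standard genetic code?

silent

Position 9 falls in codon 3: GAT → Asp.
After the substitution the codon is GAC → Asp.
Both encode Asp, so the change is synonymous.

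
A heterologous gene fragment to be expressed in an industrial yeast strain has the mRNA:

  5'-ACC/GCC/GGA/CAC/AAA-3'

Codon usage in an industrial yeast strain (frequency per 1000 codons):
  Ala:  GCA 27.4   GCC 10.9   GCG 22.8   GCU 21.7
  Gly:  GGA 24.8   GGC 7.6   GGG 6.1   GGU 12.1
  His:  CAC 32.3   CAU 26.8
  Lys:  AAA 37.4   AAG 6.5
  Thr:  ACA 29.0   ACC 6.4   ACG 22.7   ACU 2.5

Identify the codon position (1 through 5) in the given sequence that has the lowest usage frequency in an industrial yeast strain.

1

Codon 1 ACC (Thr): 6.4 per 1000.
Codon 2 GCC (Ala): 10.9 per 1000.
Codon 3 GGA (Gly): 24.8 per 1000.
Codon 4 CAC (His): 32.3 per 1000.
Codon 5 AAA (Lys): 37.4 per 1000.
Lowest frequency is 6.4 at codon 1.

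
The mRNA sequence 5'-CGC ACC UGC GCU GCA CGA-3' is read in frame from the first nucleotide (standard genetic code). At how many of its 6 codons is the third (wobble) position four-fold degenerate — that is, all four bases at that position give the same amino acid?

5

Codon 1 CGC (Arg): third position 4-fold.
Codon 2 ACC (Thr): third position 4-fold.
Codon 3 UGC (Cys): third position 2-fold.
Codon 4 GCU (Ala): third position 4-fold.
Codon 5 GCA (Ala): third position 4-fold.
Codon 6 CGA (Arg): third position 4-fold.
Four-fold degenerate third positions: 5.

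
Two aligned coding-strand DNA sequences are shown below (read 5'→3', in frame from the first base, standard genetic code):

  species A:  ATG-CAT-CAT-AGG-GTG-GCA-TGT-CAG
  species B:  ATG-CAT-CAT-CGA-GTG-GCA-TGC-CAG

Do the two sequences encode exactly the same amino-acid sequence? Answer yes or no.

yes

Codon 1: ATG Met / ATG Met — identical.
Codon 2: CAT His / CAT His — identical.
Codon 3: CAT His / CAT His — identical.
Codon 4: AGG Arg / CGA Arg — synonymous.
Codon 5: GTG Val / GTG Val — identical.
Codon 6: GCA Ala / GCA Ala — identical.
Codon 7: TGT Cys / TGC Cys — synonymous.
Codon 8: CAG Gln / CAG Gln — identical.
Nonsynonymous differences: 0 → same protein.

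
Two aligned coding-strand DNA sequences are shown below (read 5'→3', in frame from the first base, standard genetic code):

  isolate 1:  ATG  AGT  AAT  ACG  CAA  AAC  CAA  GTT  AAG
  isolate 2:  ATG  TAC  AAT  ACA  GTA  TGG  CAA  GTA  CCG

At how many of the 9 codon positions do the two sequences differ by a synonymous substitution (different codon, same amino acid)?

2

Codon 1: ATG Met / ATG Met — identical.
Codon 2: AGT Ser / TAC Tyr — nonsynonymous.
Codon 3: AAT Asn / AAT Asn — identical.
Codon 4: ACG Thr / ACA Thr — synonymous.
Codon 5: CAA Gln / GTA Val — nonsynonymous.
Codon 6: AAC Asn / TGG Trp — nonsynonymous.
Codon 7: CAA Gln / CAA Gln — identical.
Codon 8: GTT Val / GTA Val — synonymous.
Codon 9: AAG Lys / CCG Pro — nonsynonymous.
Synonymous differences: 2.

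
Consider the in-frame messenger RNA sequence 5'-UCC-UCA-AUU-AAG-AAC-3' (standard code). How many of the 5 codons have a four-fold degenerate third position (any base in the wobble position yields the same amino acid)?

2

Codon 1 UCC (Ser): third position 4-fold.
Codon 2 UCA (Ser): third position 4-fold.
Codon 3 AUU (Ile): third position 3-fold.
Codon 4 AAG (Lys): third position 2-fold.
Codon 5 AAC (Asn): third position 2-fold.
Four-fold degenerate third positions: 2.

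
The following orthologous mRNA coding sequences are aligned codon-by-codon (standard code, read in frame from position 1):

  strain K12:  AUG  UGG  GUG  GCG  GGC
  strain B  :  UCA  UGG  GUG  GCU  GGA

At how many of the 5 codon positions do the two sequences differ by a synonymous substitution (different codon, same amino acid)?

2

Codon 1: AUG Met / UCA Ser — nonsynonymous.
Codon 2: UGG Trp / UGG Trp — identical.
Codon 3: GUG Val / GUG Val — identical.
Codon 4: GCG Ala / GCU Ala — synonymous.
Codon 5: GGC Gly / GGA Gly — synonymous.
Synonymous differences: 2.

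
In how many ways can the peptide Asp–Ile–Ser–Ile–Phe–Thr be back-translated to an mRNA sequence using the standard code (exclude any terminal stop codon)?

Asp: 2 codons.
Ile: 3 codons.
Ser: 6 codons.
Ile: 3 codons.
Phe: 2 codons.
Thr: 4 codons.
2 × 3 × 6 × 3 × 2 × 4 = 864.

864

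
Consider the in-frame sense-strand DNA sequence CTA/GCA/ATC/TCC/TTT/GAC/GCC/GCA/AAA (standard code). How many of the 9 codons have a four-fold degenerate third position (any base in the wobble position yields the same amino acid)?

Codon 1 CTA (Leu): third position 4-fold.
Codon 2 GCA (Ala): third position 4-fold.
Codon 3 ATC (Ile): third position 3-fold.
Codon 4 TCC (Ser): third position 4-fold.
Codon 5 TTT (Phe): third position 2-fold.
Codon 6 GAC (Asp): third position 2-fold.
Codon 7 GCC (Ala): third position 4-fold.
Codon 8 GCA (Ala): third position 4-fold.
Codon 9 AAA (Lys): third position 2-fold.
Four-fold degenerate third positions: 5.

5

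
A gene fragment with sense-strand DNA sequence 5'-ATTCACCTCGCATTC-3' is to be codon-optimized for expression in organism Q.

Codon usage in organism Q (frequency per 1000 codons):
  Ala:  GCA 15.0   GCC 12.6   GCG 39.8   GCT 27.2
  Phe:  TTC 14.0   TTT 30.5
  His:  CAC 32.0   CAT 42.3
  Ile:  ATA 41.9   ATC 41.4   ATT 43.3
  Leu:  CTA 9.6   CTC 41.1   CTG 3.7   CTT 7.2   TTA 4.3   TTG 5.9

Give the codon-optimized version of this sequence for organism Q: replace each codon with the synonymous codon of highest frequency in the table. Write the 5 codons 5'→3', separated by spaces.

ATT CAT CTC GCG TTT

Codon 1 (Ile): best is ATT at 43.3.
Codon 2 (His): best is CAT at 42.3.
Codon 3 (Leu): best is CTC at 41.1.
Codon 4 (Ala): best is GCG at 39.8.
Codon 5 (Phe): best is TTT at 30.5.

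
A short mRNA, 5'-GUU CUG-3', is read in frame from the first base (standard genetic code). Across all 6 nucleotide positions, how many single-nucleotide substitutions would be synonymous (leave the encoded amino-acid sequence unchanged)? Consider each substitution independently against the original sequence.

7

Codon 1 (GUU, Val): 3 synonymous substitutions.
Codon 2 (CUG, Leu): 4 synonymous substitutions.
Total: 3 + 4 = 7.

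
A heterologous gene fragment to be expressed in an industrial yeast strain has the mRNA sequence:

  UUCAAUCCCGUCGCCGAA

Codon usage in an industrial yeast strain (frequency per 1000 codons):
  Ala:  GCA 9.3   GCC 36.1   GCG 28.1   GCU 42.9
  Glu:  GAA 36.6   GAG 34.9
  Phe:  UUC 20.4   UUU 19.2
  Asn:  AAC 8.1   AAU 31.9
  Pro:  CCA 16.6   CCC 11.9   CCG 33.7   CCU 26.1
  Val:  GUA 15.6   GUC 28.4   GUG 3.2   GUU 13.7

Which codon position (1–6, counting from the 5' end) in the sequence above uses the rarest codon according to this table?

3

Codon 1 UUC (Phe): 20.4 per 1000.
Codon 2 AAU (Asn): 31.9 per 1000.
Codon 3 CCC (Pro): 11.9 per 1000.
Codon 4 GUC (Val): 28.4 per 1000.
Codon 5 GCC (Ala): 36.1 per 1000.
Codon 6 GAA (Glu): 36.6 per 1000.
Lowest frequency is 11.9 at codon 3.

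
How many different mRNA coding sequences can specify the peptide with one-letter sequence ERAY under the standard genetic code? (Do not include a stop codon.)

96

Glu: 2 codons.
Arg: 6 codons.
Ala: 4 codons.
Tyr: 2 codons.
2 × 6 × 4 × 2 = 96.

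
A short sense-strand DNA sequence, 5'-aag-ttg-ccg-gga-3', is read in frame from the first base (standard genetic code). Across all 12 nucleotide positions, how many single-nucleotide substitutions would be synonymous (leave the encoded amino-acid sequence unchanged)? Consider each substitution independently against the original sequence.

9

Codon 1 (AAG, Lys): 1 synonymous substitution.
Codon 2 (TTG, Leu): 2 synonymous substitutions.
Codon 3 (CCG, Pro): 3 synonymous substitutions.
Codon 4 (GGA, Gly): 3 synonymous substitutions.
Total: 1 + 2 + 3 + 3 = 9.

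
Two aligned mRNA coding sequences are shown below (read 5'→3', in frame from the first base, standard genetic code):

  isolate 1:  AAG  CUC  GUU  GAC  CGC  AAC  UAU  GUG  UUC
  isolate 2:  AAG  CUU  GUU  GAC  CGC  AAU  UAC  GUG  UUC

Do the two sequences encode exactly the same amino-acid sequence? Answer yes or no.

Codon 1: AAG Lys / AAG Lys — identical.
Codon 2: CUC Leu / CUU Leu — synonymous.
Codon 3: GUU Val / GUU Val — identical.
Codon 4: GAC Asp / GAC Asp — identical.
Codon 5: CGC Arg / CGC Arg — identical.
Codon 6: AAC Asn / AAU Asn — synonymous.
Codon 7: UAU Tyr / UAC Tyr — synonymous.
Codon 8: GUG Val / GUG Val — identical.
Codon 9: UUC Phe / UUC Phe — identical.
Nonsynonymous differences: 0 → same protein.

yes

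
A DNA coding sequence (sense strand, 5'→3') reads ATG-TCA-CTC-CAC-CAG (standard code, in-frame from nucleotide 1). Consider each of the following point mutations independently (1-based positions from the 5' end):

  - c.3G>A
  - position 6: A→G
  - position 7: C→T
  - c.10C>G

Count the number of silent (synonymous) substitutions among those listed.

Codon 1: ATG (Met) → ATA (Ile) — missense.
Codon 2: TCA (Ser) → TCG (Ser) — synonymous.
Codon 3: CTC (Leu) → TTC (Phe) — missense.
Codon 4: CAC (His) → GAC (Asp) — missense.
Synonymous: 1 of 4.

1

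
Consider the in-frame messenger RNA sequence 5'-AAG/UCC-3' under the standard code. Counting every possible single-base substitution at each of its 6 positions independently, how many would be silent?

Codon 1 (AAG, Lys): 1 synonymous substitution.
Codon 2 (UCC, Ser): 3 synonymous substitutions.
Total: 1 + 3 = 4.

4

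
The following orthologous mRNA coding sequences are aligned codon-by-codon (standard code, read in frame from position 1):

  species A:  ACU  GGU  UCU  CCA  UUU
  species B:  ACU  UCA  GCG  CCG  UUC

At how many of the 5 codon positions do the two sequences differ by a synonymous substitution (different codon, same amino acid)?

2

Codon 1: ACU Thr / ACU Thr — identical.
Codon 2: GGU Gly / UCA Ser — nonsynonymous.
Codon 3: UCU Ser / GCG Ala — nonsynonymous.
Codon 4: CCA Pro / CCG Pro — synonymous.
Codon 5: UUU Phe / UUC Phe — synonymous.
Synonymous differences: 2.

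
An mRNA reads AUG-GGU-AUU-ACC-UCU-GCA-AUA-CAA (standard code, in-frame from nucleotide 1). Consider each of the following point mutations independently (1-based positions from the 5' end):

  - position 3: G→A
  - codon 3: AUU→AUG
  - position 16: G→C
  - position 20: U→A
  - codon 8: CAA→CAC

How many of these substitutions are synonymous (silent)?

0

Codon 1: AUG (Met) → AUA (Ile) — missense.
Codon 3: AUU (Ile) → AUG (Met) — missense.
Codon 6: GCA (Ala) → CCA (Pro) — missense.
Codon 7: AUA (Ile) → AAA (Lys) — missense.
Codon 8: CAA (Gln) → CAC (His) — missense.
Synonymous: 0 of 5.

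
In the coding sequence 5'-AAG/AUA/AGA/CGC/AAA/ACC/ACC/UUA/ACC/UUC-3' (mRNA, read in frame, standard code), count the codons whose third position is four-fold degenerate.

4

Codon 1 AAG (Lys): third position 2-fold.
Codon 2 AUA (Ile): third position 3-fold.
Codon 3 AGA (Arg): third position 2-fold.
Codon 4 CGC (Arg): third position 4-fold.
Codon 5 AAA (Lys): third position 2-fold.
Codon 6 ACC (Thr): third position 4-fold.
Codon 7 ACC (Thr): third position 4-fold.
Codon 8 UUA (Leu): third position 2-fold.
Codon 9 ACC (Thr): third position 4-fold.
Codon 10 UUC (Phe): third position 2-fold.
Four-fold degenerate third positions: 4.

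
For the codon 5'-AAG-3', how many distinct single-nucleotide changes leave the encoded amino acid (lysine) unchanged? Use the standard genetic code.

1

Position 1: none → 0 synonymous.
Position 2: none → 0 synonymous.
Position 3: AAA → 1 synonymous.
Total: 0 + 0 + 1 = 1.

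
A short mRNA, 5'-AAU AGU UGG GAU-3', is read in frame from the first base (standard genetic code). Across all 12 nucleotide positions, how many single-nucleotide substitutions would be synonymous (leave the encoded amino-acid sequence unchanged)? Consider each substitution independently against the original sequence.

3

Codon 1 (AAU, Asn): 1 synonymous substitution.
Codon 2 (AGU, Ser): 1 synonymous substitution.
Codon 3 (UGG, Trp): 0 synonymous substitutions.
Codon 4 (GAU, Asp): 1 synonymous substitution.
Total: 1 + 1 + 0 + 1 = 3.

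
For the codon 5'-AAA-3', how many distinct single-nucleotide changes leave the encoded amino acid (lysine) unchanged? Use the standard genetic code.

1

Position 1: none → 0 synonymous.
Position 2: none → 0 synonymous.
Position 3: AAG → 1 synonymous.
Total: 0 + 0 + 1 = 1.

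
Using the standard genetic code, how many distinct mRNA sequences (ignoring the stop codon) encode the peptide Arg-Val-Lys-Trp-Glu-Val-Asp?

Arg: 6 codons.
Val: 4 codons.
Lys: 2 codons.
Trp: 1 codon.
Glu: 2 codons.
Val: 4 codons.
Asp: 2 codons.
6 × 4 × 2 × 1 × 2 × 4 × 2 = 768.

768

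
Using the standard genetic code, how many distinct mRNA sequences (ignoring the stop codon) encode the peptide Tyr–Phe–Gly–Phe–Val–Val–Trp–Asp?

1024

Tyr: 2 codons.
Phe: 2 codons.
Gly: 4 codons.
Phe: 2 codons.
Val: 4 codons.
Val: 4 codons.
Trp: 1 codon.
Asp: 2 codons.
2 × 2 × 4 × 2 × 4 × 4 × 1 × 2 = 1024.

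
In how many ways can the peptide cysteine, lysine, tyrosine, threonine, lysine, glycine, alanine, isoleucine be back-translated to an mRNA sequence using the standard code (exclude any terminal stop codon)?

Cys: 2 codons.
Lys: 2 codons.
Tyr: 2 codons.
Thr: 4 codons.
Lys: 2 codons.
Gly: 4 codons.
Ala: 4 codons.
Ile: 3 codons.
2 × 2 × 2 × 4 × 2 × 4 × 4 × 3 = 3072.

3072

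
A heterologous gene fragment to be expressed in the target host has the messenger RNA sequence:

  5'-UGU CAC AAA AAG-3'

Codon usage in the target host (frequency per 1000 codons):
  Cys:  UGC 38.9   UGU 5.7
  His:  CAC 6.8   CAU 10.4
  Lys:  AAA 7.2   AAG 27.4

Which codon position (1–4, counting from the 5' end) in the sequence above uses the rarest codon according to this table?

1

Codon 1 UGU (Cys): 5.7 per 1000.
Codon 2 CAC (His): 6.8 per 1000.
Codon 3 AAA (Lys): 7.2 per 1000.
Codon 4 AAG (Lys): 27.4 per 1000.
Lowest frequency is 5.7 at codon 1.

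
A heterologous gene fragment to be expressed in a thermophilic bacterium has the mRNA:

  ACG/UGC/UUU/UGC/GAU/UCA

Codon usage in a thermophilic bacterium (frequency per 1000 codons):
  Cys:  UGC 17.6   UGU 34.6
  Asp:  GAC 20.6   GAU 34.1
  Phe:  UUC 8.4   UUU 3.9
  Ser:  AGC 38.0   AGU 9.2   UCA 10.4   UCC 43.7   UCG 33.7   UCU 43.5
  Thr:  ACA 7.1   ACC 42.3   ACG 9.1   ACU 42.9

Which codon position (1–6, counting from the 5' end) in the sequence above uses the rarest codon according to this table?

Codon 1 ACG (Thr): 9.1 per 1000.
Codon 2 UGC (Cys): 17.6 per 1000.
Codon 3 UUU (Phe): 3.9 per 1000.
Codon 4 UGC (Cys): 17.6 per 1000.
Codon 5 GAU (Asp): 34.1 per 1000.
Codon 6 UCA (Ser): 10.4 per 1000.
Lowest frequency is 3.9 at codon 3.

3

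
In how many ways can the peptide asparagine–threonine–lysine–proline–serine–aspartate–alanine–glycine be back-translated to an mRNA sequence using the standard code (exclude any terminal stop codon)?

12288

Asn: 2 codons.
Thr: 4 codons.
Lys: 2 codons.
Pro: 4 codons.
Ser: 6 codons.
Asp: 2 codons.
Ala: 4 codons.
Gly: 4 codons.
2 × 4 × 2 × 4 × 6 × 2 × 4 × 4 = 12288.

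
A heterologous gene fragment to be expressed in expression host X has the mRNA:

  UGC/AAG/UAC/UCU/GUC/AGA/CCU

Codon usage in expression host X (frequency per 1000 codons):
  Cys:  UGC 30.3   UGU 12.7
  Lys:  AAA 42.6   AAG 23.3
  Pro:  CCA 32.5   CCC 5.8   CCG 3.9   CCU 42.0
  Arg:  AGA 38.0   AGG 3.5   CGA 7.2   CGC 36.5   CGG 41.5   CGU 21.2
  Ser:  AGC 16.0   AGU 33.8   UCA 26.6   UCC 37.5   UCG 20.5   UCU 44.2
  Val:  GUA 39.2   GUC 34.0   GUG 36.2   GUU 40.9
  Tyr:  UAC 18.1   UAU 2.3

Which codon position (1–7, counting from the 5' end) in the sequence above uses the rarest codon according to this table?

3

Codon 1 UGC (Cys): 30.3 per 1000.
Codon 2 AAG (Lys): 23.3 per 1000.
Codon 3 UAC (Tyr): 18.1 per 1000.
Codon 4 UCU (Ser): 44.2 per 1000.
Codon 5 GUC (Val): 34.0 per 1000.
Codon 6 AGA (Arg): 38.0 per 1000.
Codon 7 CCU (Pro): 42.0 per 1000.
Lowest frequency is 18.1 at codon 3.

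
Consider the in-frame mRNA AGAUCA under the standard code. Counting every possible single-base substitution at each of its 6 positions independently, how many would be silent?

Codon 1 (AGA, Arg): 2 synonymous substitutions.
Codon 2 (UCA, Ser): 3 synonymous substitutions.
Total: 2 + 3 = 5.

5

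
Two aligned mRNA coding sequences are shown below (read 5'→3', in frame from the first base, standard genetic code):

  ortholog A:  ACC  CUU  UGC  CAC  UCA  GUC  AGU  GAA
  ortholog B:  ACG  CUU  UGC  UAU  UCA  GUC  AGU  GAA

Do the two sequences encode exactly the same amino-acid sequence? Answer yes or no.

no

Codon 1: ACC Thr / ACG Thr — synonymous.
Codon 2: CUU Leu / CUU Leu — identical.
Codon 3: UGC Cys / UGC Cys — identical.
Codon 4: CAC His / UAU Tyr — nonsynonymous.
Codon 5: UCA Ser / UCA Ser — identical.
Codon 6: GUC Val / GUC Val — identical.
Codon 7: AGU Ser / AGU Ser — identical.
Codon 8: GAA Glu / GAA Glu — identical.
Nonsynonymous differences: 1 → different protein.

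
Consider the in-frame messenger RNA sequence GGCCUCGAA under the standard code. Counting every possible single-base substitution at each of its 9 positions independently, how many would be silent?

Codon 1 (GGC, Gly): 3 synonymous substitutions.
Codon 2 (CUC, Leu): 3 synonymous substitutions.
Codon 3 (GAA, Glu): 1 synonymous substitution.
Total: 3 + 3 + 1 = 7.

7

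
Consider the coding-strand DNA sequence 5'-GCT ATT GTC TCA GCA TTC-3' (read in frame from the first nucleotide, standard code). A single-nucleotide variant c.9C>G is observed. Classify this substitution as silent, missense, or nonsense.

silent

Position 9 falls in codon 3: GTC → Val.
After the substitution the codon is GTG → Val.
Both encode Val, so the change is synonymous.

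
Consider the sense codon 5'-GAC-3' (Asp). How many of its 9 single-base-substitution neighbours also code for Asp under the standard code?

1

Position 1: none → 0 synonymous.
Position 2: none → 0 synonymous.
Position 3: GAU → 1 synonymous.
Total: 0 + 0 + 1 = 1.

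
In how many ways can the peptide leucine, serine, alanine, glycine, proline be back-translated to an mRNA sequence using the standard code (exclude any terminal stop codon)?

2304

Leu: 6 codons.
Ser: 6 codons.
Ala: 4 codons.
Gly: 4 codons.
Pro: 4 codons.
6 × 6 × 4 × 4 × 4 = 2304.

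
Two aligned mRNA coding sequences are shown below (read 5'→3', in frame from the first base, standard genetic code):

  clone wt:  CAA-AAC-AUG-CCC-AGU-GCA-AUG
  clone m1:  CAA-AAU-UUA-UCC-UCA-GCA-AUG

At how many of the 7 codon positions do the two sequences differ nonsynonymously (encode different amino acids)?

Codon 1: CAA Gln / CAA Gln — identical.
Codon 2: AAC Asn / AAU Asn — synonymous.
Codon 3: AUG Met / UUA Leu — nonsynonymous.
Codon 4: CCC Pro / UCC Ser — nonsynonymous.
Codon 5: AGU Ser / UCA Ser — synonymous.
Codon 6: GCA Ala / GCA Ala — identical.
Codon 7: AUG Met / AUG Met — identical.
Nonsynonymous differences: 2.

2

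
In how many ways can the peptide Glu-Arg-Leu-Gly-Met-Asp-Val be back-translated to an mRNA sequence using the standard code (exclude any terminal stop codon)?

2304

Glu: 2 codons.
Arg: 6 codons.
Leu: 6 codons.
Gly: 4 codons.
Met: 1 codon.
Asp: 2 codons.
Val: 4 codons.
2 × 6 × 6 × 4 × 1 × 2 × 4 = 2304.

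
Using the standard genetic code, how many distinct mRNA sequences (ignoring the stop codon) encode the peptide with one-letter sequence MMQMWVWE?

16

Met: 1 codon.
Met: 1 codon.
Gln: 2 codons.
Met: 1 codon.
Trp: 1 codon.
Val: 4 codons.
Trp: 1 codon.
Glu: 2 codons.
1 × 1 × 2 × 1 × 1 × 4 × 1 × 2 = 16.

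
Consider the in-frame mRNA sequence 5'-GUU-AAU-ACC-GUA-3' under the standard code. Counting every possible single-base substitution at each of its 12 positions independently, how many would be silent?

Codon 1 (GUU, Val): 3 synonymous substitutions.
Codon 2 (AAU, Asn): 1 synonymous substitution.
Codon 3 (ACC, Thr): 3 synonymous substitutions.
Codon 4 (GUA, Val): 3 synonymous substitutions.
Total: 3 + 1 + 3 + 3 = 10.

10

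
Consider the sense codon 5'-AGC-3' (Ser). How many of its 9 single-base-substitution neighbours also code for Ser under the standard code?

Position 1: none → 0 synonymous.
Position 2: none → 0 synonymous.
Position 3: AGU → 1 synonymous.
Total: 0 + 0 + 1 = 1.

1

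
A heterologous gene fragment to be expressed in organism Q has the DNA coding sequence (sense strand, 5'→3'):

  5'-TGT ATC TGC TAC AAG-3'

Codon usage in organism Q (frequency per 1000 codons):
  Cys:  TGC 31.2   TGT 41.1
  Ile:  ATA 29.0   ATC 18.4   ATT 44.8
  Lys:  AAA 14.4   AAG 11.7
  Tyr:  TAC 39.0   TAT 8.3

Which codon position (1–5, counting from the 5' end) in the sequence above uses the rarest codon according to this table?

5

Codon 1 TGT (Cys): 41.1 per 1000.
Codon 2 ATC (Ile): 18.4 per 1000.
Codon 3 TGC (Cys): 31.2 per 1000.
Codon 4 TAC (Tyr): 39.0 per 1000.
Codon 5 AAG (Lys): 11.7 per 1000.
Lowest frequency is 11.7 at codon 5.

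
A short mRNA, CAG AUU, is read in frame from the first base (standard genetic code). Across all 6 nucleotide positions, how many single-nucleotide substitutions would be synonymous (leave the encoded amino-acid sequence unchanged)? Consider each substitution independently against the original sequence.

Codon 1 (CAG, Gln): 1 synonymous substitution.
Codon 2 (AUU, Ile): 2 synonymous substitutions.
Total: 1 + 2 = 3.

3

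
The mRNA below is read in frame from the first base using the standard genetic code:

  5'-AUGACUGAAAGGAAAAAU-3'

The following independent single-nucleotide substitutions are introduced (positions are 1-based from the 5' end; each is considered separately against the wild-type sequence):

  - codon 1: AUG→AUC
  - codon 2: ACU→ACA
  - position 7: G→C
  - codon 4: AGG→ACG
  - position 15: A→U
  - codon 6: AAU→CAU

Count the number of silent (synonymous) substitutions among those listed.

Codon 1: AUG (Met) → AUC (Ile) — missense.
Codon 2: ACU (Thr) → ACA (Thr) — synonymous.
Codon 3: GAA (Glu) → CAA (Gln) — missense.
Codon 4: AGG (Arg) → ACG (Thr) — missense.
Codon 5: AAA (Lys) → AAU (Asn) — missense.
Codon 6: AAU (Asn) → CAU (His) — missense.
Synonymous: 1 of 6.

1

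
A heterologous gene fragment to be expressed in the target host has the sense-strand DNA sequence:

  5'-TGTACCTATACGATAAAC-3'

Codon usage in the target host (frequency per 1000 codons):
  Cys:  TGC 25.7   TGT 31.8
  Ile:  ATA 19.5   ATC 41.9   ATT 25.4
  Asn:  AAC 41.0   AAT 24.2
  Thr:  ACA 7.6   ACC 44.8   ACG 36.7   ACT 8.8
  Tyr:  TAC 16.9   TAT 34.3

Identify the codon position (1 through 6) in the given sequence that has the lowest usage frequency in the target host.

Codon 1 TGT (Cys): 31.8 per 1000.
Codon 2 ACC (Thr): 44.8 per 1000.
Codon 3 TAT (Tyr): 34.3 per 1000.
Codon 4 ACG (Thr): 36.7 per 1000.
Codon 5 ATA (Ile): 19.5 per 1000.
Codon 6 AAC (Asn): 41.0 per 1000.
Lowest frequency is 19.5 at codon 5.

5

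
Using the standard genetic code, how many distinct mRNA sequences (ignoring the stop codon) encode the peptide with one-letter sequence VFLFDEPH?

Val: 4 codons.
Phe: 2 codons.
Leu: 6 codons.
Phe: 2 codons.
Asp: 2 codons.
Glu: 2 codons.
Pro: 4 codons.
His: 2 codons.
4 × 2 × 6 × 2 × 2 × 2 × 4 × 2 = 3072.

3072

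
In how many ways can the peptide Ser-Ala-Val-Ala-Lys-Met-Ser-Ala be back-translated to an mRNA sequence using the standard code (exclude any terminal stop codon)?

Ser: 6 codons.
Ala: 4 codons.
Val: 4 codons.
Ala: 4 codons.
Lys: 2 codons.
Met: 1 codon.
Ser: 6 codons.
Ala: 4 codons.
6 × 4 × 4 × 4 × 2 × 1 × 6 × 4 = 18432.

18432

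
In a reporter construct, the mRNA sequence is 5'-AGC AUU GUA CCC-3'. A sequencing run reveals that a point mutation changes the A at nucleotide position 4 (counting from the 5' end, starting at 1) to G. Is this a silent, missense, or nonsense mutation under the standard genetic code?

Position 4 falls in codon 2: AUU → Ile.
After the substitution the codon is GUU → Val.
Ile ≠ Val, so this is a missense mutation.

missense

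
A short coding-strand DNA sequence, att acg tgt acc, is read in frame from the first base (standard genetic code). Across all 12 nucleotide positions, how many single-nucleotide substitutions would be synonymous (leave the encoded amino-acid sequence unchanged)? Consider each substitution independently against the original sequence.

Codon 1 (ATT, Ile): 2 synonymous substitutions.
Codon 2 (ACG, Thr): 3 synonymous substitutions.
Codon 3 (TGT, Cys): 1 synonymous substitution.
Codon 4 (ACC, Thr): 3 synonymous substitutions.
Total: 2 + 3 + 1 + 3 = 9.

9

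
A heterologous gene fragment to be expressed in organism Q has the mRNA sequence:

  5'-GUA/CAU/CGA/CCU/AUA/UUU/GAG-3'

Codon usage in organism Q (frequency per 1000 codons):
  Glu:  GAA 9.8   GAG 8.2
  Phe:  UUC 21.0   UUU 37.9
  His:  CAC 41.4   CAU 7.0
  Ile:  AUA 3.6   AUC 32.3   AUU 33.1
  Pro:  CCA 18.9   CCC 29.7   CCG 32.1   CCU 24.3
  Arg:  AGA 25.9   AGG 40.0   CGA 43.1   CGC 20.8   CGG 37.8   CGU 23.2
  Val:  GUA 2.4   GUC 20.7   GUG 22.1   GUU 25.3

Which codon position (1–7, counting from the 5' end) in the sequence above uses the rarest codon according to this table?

Codon 1 GUA (Val): 2.4 per 1000.
Codon 2 CAU (His): 7.0 per 1000.
Codon 3 CGA (Arg): 43.1 per 1000.
Codon 4 CCU (Pro): 24.3 per 1000.
Codon 5 AUA (Ile): 3.6 per 1000.
Codon 6 UUU (Phe): 37.9 per 1000.
Codon 7 GAG (Glu): 8.2 per 1000.
Lowest frequency is 2.4 at codon 1.

1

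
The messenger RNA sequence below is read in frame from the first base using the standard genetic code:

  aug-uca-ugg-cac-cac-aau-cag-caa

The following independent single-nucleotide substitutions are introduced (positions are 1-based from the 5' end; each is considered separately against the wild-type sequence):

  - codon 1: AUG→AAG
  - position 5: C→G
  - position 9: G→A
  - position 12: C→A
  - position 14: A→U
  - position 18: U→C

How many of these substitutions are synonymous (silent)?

Codon 1: AUG (Met) → AAG (Lys) — missense.
Codon 2: UCA (Ser) → UGA (Stop) — nonsense.
Codon 3: UGG (Trp) → UGA (Stop) — nonsense.
Codon 4: CAC (His) → CAA (Gln) — missense.
Codon 5: CAC (His) → CUC (Leu) — missense.
Codon 6: AAU (Asn) → AAC (Asn) — synonymous.
Synonymous: 1 of 6.

1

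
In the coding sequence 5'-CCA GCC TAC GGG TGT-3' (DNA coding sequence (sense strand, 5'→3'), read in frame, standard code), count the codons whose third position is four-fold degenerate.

3

Codon 1 CCA (Pro): third position 4-fold.
Codon 2 GCC (Ala): third position 4-fold.
Codon 3 TAC (Tyr): third position 2-fold.
Codon 4 GGG (Gly): third position 4-fold.
Codon 5 TGT (Cys): third position 2-fold.
Four-fold degenerate third positions: 3.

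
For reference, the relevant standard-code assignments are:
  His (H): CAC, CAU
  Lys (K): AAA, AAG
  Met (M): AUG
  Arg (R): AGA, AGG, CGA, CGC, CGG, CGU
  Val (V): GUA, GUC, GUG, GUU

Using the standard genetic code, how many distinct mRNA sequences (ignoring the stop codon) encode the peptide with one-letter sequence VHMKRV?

384

Val: 4 codons.
His: 2 codons.
Met: 1 codon.
Lys: 2 codons.
Arg: 6 codons.
Val: 4 codons.
4 × 2 × 1 × 2 × 6 × 4 = 384.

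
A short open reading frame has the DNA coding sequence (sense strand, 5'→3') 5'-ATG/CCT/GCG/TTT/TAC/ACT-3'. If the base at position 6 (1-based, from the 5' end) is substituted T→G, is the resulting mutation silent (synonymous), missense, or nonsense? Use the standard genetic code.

Position 6 falls in codon 2: CCT → Pro.
After the substitution the codon is CCG → Pro.
Both encode Pro, so the change is synonymous.

silent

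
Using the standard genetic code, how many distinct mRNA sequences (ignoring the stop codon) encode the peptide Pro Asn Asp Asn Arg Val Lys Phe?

3072

Pro: 4 codons.
Asn: 2 codons.
Asp: 2 codons.
Asn: 2 codons.
Arg: 6 codons.
Val: 4 codons.
Lys: 2 codons.
Phe: 2 codons.
4 × 2 × 2 × 2 × 6 × 4 × 2 × 2 = 3072.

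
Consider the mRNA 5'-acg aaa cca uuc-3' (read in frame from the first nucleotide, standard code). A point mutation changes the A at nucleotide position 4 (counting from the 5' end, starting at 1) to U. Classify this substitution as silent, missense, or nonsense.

nonsense

Position 4 falls in codon 2: AAA → Lys.
After the substitution the codon is UAA → Stop.
The new codon is a stop codon, so this is a nonsense mutation.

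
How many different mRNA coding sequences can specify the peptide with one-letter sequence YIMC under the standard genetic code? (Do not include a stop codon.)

Tyr: 2 codons.
Ile: 3 codons.
Met: 1 codon.
Cys: 2 codons.
2 × 3 × 1 × 2 = 12.

12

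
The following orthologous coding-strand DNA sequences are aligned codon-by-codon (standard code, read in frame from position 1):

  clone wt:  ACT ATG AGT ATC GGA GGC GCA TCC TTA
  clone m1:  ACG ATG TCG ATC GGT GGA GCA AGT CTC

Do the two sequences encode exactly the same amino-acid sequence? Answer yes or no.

Codon 1: ACT Thr / ACG Thr — synonymous.
Codon 2: ATG Met / ATG Met — identical.
Codon 3: AGT Ser / TCG Ser — synonymous.
Codon 4: ATC Ile / ATC Ile — identical.
Codon 5: GGA Gly / GGT Gly — synonymous.
Codon 6: GGC Gly / GGA Gly — synonymous.
Codon 7: GCA Ala / GCA Ala — identical.
Codon 8: TCC Ser / AGT Ser — synonymous.
Codon 9: TTA Leu / CTC Leu — synonymous.
Nonsynonymous differences: 0 → same protein.

yes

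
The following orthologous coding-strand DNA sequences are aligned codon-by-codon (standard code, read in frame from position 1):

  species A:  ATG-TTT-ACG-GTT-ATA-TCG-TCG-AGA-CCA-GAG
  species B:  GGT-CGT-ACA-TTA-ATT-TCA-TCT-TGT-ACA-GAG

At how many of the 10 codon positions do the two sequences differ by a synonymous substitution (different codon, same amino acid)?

4

Codon 1: ATG Met / GGT Gly — nonsynonymous.
Codon 2: TTT Phe / CGT Arg — nonsynonymous.
Codon 3: ACG Thr / ACA Thr — synonymous.
Codon 4: GTT Val / TTA Leu — nonsynonymous.
Codon 5: ATA Ile / ATT Ile — synonymous.
Codon 6: TCG Ser / TCA Ser — synonymous.
Codon 7: TCG Ser / TCT Ser — synonymous.
Codon 8: AGA Arg / TGT Cys — nonsynonymous.
Codon 9: CCA Pro / ACA Thr — nonsynonymous.
Codon 10: GAG Glu / GAG Glu — identical.
Synonymous differences: 4.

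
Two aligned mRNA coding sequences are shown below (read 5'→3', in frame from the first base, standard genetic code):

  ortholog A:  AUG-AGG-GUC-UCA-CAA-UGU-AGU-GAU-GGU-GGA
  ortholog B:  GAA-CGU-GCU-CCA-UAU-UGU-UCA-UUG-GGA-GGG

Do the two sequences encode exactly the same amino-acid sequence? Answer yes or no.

Codon 1: AUG Met / GAA Glu — nonsynonymous.
Codon 2: AGG Arg / CGU Arg — synonymous.
Codon 3: GUC Val / GCU Ala — nonsynonymous.
Codon 4: UCA Ser / CCA Pro — nonsynonymous.
Codon 5: CAA Gln / UAU Tyr — nonsynonymous.
Codon 6: UGU Cys / UGU Cys — identical.
Codon 7: AGU Ser / UCA Ser — synonymous.
Codon 8: GAU Asp / UUG Leu — nonsynonymous.
Codon 9: GGU Gly / GGA Gly — synonymous.
Codon 10: GGA Gly / GGG Gly — synonymous.
Nonsynonymous differences: 5 → different protein.

no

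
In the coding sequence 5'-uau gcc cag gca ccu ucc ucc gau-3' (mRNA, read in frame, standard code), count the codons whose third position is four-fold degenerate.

5

Codon 1 UAU (Tyr): third position 2-fold.
Codon 2 GCC (Ala): third position 4-fold.
Codon 3 CAG (Gln): third position 2-fold.
Codon 4 GCA (Ala): third position 4-fold.
Codon 5 CCU (Pro): third position 4-fold.
Codon 6 UCC (Ser): third position 4-fold.
Codon 7 UCC (Ser): third position 4-fold.
Codon 8 GAU (Asp): third position 2-fold.
Four-fold degenerate third positions: 5.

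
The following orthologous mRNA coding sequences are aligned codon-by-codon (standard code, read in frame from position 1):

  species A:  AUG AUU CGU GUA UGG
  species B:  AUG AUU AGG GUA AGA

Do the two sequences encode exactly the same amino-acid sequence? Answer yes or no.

Codon 1: AUG Met / AUG Met — identical.
Codon 2: AUU Ile / AUU Ile — identical.
Codon 3: CGU Arg / AGG Arg — synonymous.
Codon 4: GUA Val / GUA Val — identical.
Codon 5: UGG Trp / AGA Arg — nonsynonymous.
Nonsynonymous differences: 1 → different protein.

no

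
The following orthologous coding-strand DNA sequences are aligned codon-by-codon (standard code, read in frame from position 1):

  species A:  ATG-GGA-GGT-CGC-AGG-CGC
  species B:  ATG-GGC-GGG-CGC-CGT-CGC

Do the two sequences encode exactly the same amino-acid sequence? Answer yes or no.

Codon 1: ATG Met / ATG Met — identical.
Codon 2: GGA Gly / GGC Gly — synonymous.
Codon 3: GGT Gly / GGG Gly — synonymous.
Codon 4: CGC Arg / CGC Arg — identical.
Codon 5: AGG Arg / CGT Arg — synonymous.
Codon 6: CGC Arg / CGC Arg — identical.
Nonsynonymous differences: 0 → same protein.

yes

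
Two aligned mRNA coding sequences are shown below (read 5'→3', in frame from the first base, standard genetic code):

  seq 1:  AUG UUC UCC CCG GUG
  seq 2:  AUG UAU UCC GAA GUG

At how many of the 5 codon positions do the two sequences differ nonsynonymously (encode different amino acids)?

Codon 1: AUG Met / AUG Met — identical.
Codon 2: UUC Phe / UAU Tyr — nonsynonymous.
Codon 3: UCC Ser / UCC Ser — identical.
Codon 4: CCG Pro / GAA Glu — nonsynonymous.
Codon 5: GUG Val / GUG Val — identical.
Nonsynonymous differences: 2.

2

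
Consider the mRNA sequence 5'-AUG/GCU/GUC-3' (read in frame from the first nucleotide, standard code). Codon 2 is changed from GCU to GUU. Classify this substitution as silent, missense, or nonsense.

Position 5 falls in codon 2: GCU → Ala.
After the substitution the codon is GUU → Val.
Ala ≠ Val, so this is a missense mutation.

missense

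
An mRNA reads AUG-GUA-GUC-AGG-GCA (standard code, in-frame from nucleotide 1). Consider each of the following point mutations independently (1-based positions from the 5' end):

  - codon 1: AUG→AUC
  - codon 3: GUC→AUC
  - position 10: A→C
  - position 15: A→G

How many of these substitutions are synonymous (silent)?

2

Codon 1: AUG (Met) → AUC (Ile) — missense.
Codon 3: GUC (Val) → AUC (Ile) — missense.
Codon 4: AGG (Arg) → CGG (Arg) — synonymous.
Codon 5: GCA (Ala) → GCG (Ala) — synonymous.
Synonymous: 2 of 4.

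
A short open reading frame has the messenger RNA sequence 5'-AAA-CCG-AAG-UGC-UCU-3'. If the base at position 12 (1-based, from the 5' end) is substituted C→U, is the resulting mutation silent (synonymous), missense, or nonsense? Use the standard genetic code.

Position 12 falls in codon 4: UGC → Cys.
After the substitution the codon is UGU → Cys.
Both encode Cys, so the change is synonymous.

silent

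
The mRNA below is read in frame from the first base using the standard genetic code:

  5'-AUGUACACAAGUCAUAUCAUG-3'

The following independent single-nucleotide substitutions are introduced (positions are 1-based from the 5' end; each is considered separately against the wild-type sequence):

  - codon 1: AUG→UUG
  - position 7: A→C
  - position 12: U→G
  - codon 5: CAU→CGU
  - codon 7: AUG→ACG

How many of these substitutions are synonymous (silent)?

Codon 1: AUG (Met) → UUG (Leu) — missense.
Codon 3: ACA (Thr) → CCA (Pro) — missense.
Codon 4: AGU (Ser) → AGG (Arg) — missense.
Codon 5: CAU (His) → CGU (Arg) — missense.
Codon 7: AUG (Met) → ACG (Thr) — missense.
Synonymous: 0 of 5.

0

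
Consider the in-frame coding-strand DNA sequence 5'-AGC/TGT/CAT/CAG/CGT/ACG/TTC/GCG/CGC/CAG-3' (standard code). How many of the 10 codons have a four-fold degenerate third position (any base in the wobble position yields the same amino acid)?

Codon 1 AGC (Ser): third position 2-fold.
Codon 2 TGT (Cys): third position 2-fold.
Codon 3 CAT (His): third position 2-fold.
Codon 4 CAG (Gln): third position 2-fold.
Codon 5 CGT (Arg): third position 4-fold.
Codon 6 ACG (Thr): third position 4-fold.
Codon 7 TTC (Phe): third position 2-fold.
Codon 8 GCG (Ala): third position 4-fold.
Codon 9 CGC (Arg): third position 4-fold.
Codon 10 CAG (Gln): third position 2-fold.
Four-fold degenerate third positions: 4.

4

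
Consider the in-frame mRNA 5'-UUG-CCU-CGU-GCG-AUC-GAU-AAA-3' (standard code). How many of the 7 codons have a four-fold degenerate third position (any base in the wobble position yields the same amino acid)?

Codon 1 UUG (Leu): third position 2-fold.
Codon 2 CCU (Pro): third position 4-fold.
Codon 3 CGU (Arg): third position 4-fold.
Codon 4 GCG (Ala): third position 4-fold.
Codon 5 AUC (Ile): third position 3-fold.
Codon 6 GAU (Asp): third position 2-fold.
Codon 7 AAA (Lys): third position 2-fold.
Four-fold degenerate third positions: 3.

3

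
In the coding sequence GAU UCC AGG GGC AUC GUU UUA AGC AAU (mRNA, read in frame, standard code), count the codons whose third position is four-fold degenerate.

3

Codon 1 GAU (Asp): third position 2-fold.
Codon 2 UCC (Ser): third position 4-fold.
Codon 3 AGG (Arg): third position 2-fold.
Codon 4 GGC (Gly): third position 4-fold.
Codon 5 AUC (Ile): third position 3-fold.
Codon 6 GUU (Val): third position 4-fold.
Codon 7 UUA (Leu): third position 2-fold.
Codon 8 AGC (Ser): third position 2-fold.
Codon 9 AAU (Asn): third position 2-fold.
Four-fold degenerate third positions: 3.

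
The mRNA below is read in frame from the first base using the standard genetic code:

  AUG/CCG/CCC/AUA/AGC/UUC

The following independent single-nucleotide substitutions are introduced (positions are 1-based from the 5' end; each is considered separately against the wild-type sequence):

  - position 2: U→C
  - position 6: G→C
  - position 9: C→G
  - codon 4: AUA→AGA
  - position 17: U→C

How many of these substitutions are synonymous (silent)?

2

Codon 1: AUG (Met) → ACG (Thr) — missense.
Codon 2: CCG (Pro) → CCC (Pro) — synonymous.
Codon 3: CCC (Pro) → CCG (Pro) — synonymous.
Codon 4: AUA (Ile) → AGA (Arg) — missense.
Codon 6: UUC (Phe) → UCC (Ser) — missense.
Synonymous: 2 of 5.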